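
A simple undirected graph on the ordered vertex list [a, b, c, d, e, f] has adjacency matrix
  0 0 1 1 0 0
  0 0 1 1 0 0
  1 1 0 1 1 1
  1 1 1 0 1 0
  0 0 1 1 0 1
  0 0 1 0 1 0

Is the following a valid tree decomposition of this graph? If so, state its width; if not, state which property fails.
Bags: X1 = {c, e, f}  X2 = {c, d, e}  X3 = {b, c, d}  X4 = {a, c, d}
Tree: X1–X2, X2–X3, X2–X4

Yes; width 2.

Vertex coverage: the bags together contain {a, b, c, d, e, f}, the full vertex set. Edge coverage: each edge of G has both endpoints in at least one bag. Running intersection: for every vertex, the bags containing it form a connected subtree. All three properties hold, so this is a valid tree decomposition of width max|bag| − 1 = 2, and hence tw(G) ≤ 2.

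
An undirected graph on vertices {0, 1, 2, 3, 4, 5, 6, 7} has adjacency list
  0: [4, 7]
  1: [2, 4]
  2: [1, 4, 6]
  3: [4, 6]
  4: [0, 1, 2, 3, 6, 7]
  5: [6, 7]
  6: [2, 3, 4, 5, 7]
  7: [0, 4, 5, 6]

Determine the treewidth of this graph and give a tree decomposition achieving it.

Treewidth 2.
One optimal decomposition is:
Bags: B1 = {4, 6, 7}  B2 = {0, 4, 7}  B3 = {3, 4, 6}  B4 = {2, 4, 6}  B5 = {5, 6, 7}  B6 = {1, 2, 4}
Tree: B1–B2, B1–B3, B3–B4, B1–B5, B4–B6

Every bag has size at most 3, so the width is 3 − 1 = 2 and tw(G) ≤ 2. On the other hand G contains the 3-clique {0, 4, 7}. A clique must lie in a single bag of any decomposition, so no decomposition can have width below 2. Combining the bounds, tw(G) = 2.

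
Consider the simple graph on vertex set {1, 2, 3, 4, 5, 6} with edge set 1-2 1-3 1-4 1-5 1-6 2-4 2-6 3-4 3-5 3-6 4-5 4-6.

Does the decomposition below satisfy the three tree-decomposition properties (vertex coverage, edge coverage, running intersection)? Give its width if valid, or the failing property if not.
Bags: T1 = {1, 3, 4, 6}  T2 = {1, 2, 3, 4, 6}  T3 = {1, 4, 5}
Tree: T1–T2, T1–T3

A tree decomposition must satisfy three properties: every vertex lies in some bag; for every edge, both endpoints lie together in some bag; and for every vertex, the bags containing it form a connected subtree. Here edge (3,5) lies in no bag, so the decomposition is invalid.

No — edge (3,5) lies in no bag.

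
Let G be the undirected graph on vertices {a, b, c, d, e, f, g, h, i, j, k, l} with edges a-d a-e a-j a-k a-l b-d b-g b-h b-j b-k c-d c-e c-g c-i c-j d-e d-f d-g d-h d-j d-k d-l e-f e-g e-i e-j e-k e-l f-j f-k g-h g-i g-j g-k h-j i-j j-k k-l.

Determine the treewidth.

A width-4 tree decomposition is:
Bags: B1 = {a, d, e, j, k}  B2 = {d, e, g, j, k}  B3 = {b, d, g, j, k}  B4 = {a, d, e, k, l}  B5 = {d, e, f, j, k}  B6 = {c, d, e, g, j}  B7 = {c, e, g, i, j}  B8 = {b, d, g, h, j}
Tree: B1–B2, B2–B3, B1–B4, B1–B5, B2–B6, B6–B7, B3–B8
The largest bag has 5 vertices, giving width 4; this decomposition certifies tw(G) ≤ 4. For the lower bound, the 5 vertices {b, d, g, h, j} are pairwise adjacent, and any tree decomposition puts a clique entirely inside one bag — forcing width ≥ 4. Hence tw(G) = 4 exactly.

4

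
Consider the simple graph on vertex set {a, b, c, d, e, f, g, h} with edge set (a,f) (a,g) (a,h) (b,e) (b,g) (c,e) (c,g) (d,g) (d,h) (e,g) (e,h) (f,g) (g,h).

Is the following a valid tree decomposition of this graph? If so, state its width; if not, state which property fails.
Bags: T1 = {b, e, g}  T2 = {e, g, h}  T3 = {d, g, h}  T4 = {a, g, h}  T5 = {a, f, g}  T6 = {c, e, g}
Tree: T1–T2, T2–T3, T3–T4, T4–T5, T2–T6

Yes; width 2.

Vertex coverage: the bags together contain {a, b, c, d, e, f, g, h}, the full vertex set. Edge coverage: each edge of G has both endpoints in at least one bag. Running intersection: for every vertex, the bags containing it form a connected subtree. All three properties hold, so this is a valid tree decomposition of width max|bag| − 1 = 2, and hence tw(G) ≤ 2.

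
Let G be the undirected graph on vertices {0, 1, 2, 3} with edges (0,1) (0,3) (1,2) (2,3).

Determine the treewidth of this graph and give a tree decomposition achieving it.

Treewidth 2.
One optimal decomposition is:
Bags: B1 = {1, 2, 3}  B2 = {0, 1, 3}
Tree: B1–B2

Every bag has size at most 3, so the width is 3 − 1 = 2 and tw(G) ≤ 2. For the lower bound, G contains the cycle 1–2–3–0–1, so G is not a forest; only forests have treewidth ≤ 1, hence tw(G) ≥ 2. The upper and lower bounds meet at 2, so that is the treewidth.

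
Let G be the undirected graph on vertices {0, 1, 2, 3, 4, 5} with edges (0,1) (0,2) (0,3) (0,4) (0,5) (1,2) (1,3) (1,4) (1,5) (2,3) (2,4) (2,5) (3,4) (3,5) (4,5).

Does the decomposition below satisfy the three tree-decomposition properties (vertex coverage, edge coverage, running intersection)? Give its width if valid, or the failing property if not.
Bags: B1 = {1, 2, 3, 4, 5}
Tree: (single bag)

A tree decomposition must satisfy three properties: every vertex lies in some bag; for every edge, both endpoints lie together in some bag; and for every vertex, the bags containing it form a connected subtree. Here vertex 0 appears in no bag, so the decomposition is invalid.

No — vertex 0 appears in no bag.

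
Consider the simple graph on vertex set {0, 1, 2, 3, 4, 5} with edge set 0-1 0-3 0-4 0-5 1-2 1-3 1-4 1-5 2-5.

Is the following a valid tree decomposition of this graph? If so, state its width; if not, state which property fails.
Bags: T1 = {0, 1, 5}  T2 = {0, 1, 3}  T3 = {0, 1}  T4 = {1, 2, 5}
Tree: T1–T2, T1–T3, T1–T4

A tree decomposition must satisfy three properties: every vertex lies in some bag; for every edge, both endpoints lie together in some bag; and for every vertex, the bags containing it form a connected subtree. Here vertex 4 appears in no bag, so the decomposition is invalid.

No — vertex 4 appears in no bag.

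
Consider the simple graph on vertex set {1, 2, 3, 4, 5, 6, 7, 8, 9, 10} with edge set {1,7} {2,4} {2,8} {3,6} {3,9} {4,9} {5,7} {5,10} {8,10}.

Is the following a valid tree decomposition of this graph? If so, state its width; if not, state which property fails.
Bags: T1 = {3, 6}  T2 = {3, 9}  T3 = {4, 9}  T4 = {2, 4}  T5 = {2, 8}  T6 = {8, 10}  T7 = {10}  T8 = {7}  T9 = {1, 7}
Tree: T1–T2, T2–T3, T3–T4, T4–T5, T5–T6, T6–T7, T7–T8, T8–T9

No — vertex 5 appears in no bag.

A tree decomposition must satisfy three properties: every vertex lies in some bag; for every edge, both endpoints lie together in some bag; and for every vertex, the bags containing it form a connected subtree. Here vertex 5 appears in no bag, so the decomposition is invalid.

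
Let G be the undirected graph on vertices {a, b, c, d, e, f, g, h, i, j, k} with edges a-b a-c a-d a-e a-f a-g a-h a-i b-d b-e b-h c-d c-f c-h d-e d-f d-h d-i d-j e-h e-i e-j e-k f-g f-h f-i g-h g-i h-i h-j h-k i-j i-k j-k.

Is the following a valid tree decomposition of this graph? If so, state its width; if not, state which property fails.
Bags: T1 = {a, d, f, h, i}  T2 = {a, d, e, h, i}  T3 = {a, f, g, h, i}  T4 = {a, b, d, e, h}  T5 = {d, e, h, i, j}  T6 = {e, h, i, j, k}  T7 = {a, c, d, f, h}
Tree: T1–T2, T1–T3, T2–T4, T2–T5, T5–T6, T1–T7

Vertex coverage: the bags together contain {a, b, c, d, e, f, g, h, i, j, k}, the full vertex set. Edge coverage: each edge of G has both endpoints in at least one bag. Running intersection: for every vertex, the bags containing it form a connected subtree. All three properties hold, so this is a valid tree decomposition of width max|bag| − 1 = 4, and hence tw(G) ≤ 4.

Yes; width 4.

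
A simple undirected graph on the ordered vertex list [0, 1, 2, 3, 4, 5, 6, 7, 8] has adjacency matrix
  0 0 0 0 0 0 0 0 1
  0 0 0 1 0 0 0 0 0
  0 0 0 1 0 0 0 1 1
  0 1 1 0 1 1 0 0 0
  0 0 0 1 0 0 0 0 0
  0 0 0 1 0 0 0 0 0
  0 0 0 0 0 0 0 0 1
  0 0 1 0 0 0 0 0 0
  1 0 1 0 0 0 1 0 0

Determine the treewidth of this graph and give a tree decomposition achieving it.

The largest bag has 2 vertices, giving width 1; this decomposition certifies tw(G) ≤ 1. Any graph with an edge has treewidth ≥ 1, and G has the edge 6–8. Therefore the treewidth is 1.

Treewidth 1.
Bags: B1 = {6, 8}  B2 = {2, 8}  B3 = {2, 3}  B4 = {2, 7}  B5 = {1, 3}  B6 = {0, 8}  B7 = {3, 4}  B8 = {3, 5}
Tree: B1–B2, B2–B3, B2–B4, B3–B5, B1–B6, B3–B7, B3–B8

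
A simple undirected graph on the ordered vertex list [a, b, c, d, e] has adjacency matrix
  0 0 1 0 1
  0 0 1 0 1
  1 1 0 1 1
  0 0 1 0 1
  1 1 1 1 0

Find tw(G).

A width-2 tree decomposition is:
Bags: B1 = {a, c, e}  B2 = {c, d, e}  B3 = {b, c, e}
Tree: B1–B2, B2–B3
The largest bag has 3 vertices, giving width 2; this decomposition certifies tw(G) ≤ 2. Conversely, {c, d, e} is a clique of size 3, and the vertices of any clique must share a bag in every tree decomposition; so some bag has ≥ 3 vertices and tw(G) ≥ 2. Therefore the treewidth is 2.

2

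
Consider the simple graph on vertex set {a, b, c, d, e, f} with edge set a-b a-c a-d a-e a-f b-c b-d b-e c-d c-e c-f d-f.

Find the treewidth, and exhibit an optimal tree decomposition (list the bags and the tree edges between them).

The largest bag has 4 vertices, giving width 3; this decomposition certifies tw(G) ≤ 3. On the other hand G contains the 4-clique {a, c, d, f}. A clique must lie in a single bag of any decomposition, so no decomposition can have width below 3. Therefore the treewidth is 3.

Treewidth 3.
Bags: B1 = {a, c, d, f}  B2 = {a, b, c, d}  B3 = {a, b, c, e}
Tree: B1–B2, B2–B3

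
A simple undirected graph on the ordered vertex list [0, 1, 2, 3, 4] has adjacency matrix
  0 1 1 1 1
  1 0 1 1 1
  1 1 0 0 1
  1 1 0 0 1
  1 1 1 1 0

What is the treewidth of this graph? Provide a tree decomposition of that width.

The largest bag has 4 vertices, giving width 3; this decomposition certifies tw(G) ≤ 3. Conversely, {0, 1, 2, 4} is a clique of size 4, and the vertices of any clique must share a bag in every tree decomposition; so some bag has ≥ 4 vertices and tw(G) ≥ 3. Combining the bounds, tw(G) = 3.

Treewidth 3.
One such decomposition:
Bags: B1 = {0, 1, 2, 4}  B2 = {0, 1, 3, 4}
Tree: B1–B2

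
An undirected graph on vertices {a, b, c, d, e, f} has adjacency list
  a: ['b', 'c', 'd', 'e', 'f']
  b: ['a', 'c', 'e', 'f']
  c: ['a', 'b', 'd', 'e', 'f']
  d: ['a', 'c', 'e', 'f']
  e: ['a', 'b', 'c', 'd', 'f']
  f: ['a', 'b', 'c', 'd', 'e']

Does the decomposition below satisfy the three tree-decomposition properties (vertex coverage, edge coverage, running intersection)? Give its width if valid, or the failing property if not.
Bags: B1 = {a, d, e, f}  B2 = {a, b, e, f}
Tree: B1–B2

A tree decomposition must satisfy three properties: every vertex lies in some bag; for every edge, both endpoints lie together in some bag; and for every vertex, the bags containing it form a connected subtree. Here vertex c appears in no bag, so the decomposition is invalid.

No — vertex c appears in no bag.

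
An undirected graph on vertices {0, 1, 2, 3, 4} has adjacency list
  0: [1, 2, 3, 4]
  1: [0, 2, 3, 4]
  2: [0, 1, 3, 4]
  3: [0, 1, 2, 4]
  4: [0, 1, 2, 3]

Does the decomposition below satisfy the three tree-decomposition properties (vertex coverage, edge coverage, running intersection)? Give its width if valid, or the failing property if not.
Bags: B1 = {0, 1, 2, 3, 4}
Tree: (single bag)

Yes; width 4.

Every vertex of G appears in some bag (union = {0, 1, 2, 3, 4}); every edge is covered by a bag; and for each vertex v the set of bags containing v is connected in the bag tree. The decomposition is therefore valid. The largest bag has 5 vertices, so the width is 4.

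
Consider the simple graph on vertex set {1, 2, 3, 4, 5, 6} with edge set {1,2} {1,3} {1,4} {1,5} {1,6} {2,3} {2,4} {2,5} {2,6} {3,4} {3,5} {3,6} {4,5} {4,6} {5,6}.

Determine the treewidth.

A width-5 tree decomposition is:
Bags: B1 = {1, 2, 3, 4, 5, 6}
Tree: (single bag)
With just one bag of size 6, the width is 6 − 1 = 5, so tw(G) ≤ 5. Conversely, {1, 2, 3, 4, 5, 6} is a clique of size 6, and the vertices of any clique must share a bag in every tree decomposition; so some bag has ≥ 6 vertices and tw(G) ≥ 5. The upper and lower bounds meet at 5, so that is the treewidth.

5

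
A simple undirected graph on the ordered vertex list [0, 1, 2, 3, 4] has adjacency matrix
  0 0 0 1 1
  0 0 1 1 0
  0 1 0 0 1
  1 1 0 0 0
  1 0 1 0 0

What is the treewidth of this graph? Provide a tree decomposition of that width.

Treewidth 2.
One such decomposition:
Bags: B1 = {1, 2, 3}  B2 = {0, 2, 3}  B3 = {0, 2, 4}
Tree: B1–B2, B2–B3

Each bag holds 3 vertices, so the decomposition has width 2, which upper-bounds the treewidth. Since 2–1–3–0–4–2 is a cycle in G, G is not acyclic. Forests are exactly the graphs of treewidth ≤ 1, so tw(G) ≥ 2. Combining the bounds, tw(G) = 2.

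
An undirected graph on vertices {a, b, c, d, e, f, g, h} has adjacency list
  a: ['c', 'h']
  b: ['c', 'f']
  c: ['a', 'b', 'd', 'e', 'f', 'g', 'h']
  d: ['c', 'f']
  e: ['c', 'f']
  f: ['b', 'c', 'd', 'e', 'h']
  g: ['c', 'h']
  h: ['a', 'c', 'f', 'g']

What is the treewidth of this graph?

2

A width-2 tree decomposition is:
Bags: B1 = {c, f, h}  B2 = {c, e, f}  B3 = {c, d, f}  B4 = {b, c, f}  B5 = {c, g, h}  B6 = {a, c, h}
Tree: B1–B2, B1–B3, B2–B4, B1–B5, B5–B6
Every bag has size at most 3, so the width is 3 − 1 = 2 and tw(G) ≤ 2. For the lower bound, the 3 vertices {c, g, h} are pairwise adjacent, and any tree decomposition puts a clique entirely inside one bag — forcing width ≥ 2. Therefore the treewidth is 2.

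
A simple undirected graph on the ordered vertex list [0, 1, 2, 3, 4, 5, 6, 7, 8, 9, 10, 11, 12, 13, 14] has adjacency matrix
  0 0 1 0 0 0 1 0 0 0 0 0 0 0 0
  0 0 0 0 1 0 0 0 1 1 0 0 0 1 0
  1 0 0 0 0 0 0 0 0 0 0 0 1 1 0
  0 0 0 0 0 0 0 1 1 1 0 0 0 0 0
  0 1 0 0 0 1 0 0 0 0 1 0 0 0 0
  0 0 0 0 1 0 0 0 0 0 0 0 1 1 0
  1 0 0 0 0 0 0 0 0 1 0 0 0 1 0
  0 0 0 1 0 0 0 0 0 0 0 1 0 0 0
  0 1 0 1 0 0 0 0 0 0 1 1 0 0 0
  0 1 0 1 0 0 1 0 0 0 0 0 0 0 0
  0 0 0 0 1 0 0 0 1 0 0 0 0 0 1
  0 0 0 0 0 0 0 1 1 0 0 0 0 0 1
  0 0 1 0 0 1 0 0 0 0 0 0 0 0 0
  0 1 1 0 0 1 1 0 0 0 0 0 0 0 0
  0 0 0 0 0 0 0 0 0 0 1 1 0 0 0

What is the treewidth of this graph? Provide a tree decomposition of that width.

Every bag has size at most 4, so the width is 4 − 1 = 3 and tw(G) ≤ 3. For the lower bound: the 4 vertex sets {7,11,14}, {10}, {8}, {1,3,4,9} are disjoint, each induces a connected subgraph, and every pair is joined by at least one edge of G. Contracting each set to a single vertex therefore yields K_{4} as a minor, and since treewidth is minor-monotone, tw(G) ≥ tw(K_{4}) = 3. Therefore the treewidth is 3.

Treewidth 3.
Bags: B1 = {7, 10, 11, 14}  B2 = {7, 8, 10, 11}  B3 = {3, 7, 8, 10}  B4 = {3, 4, 8, 10}  B5 = {1, 3, 4, 8}  B6 = {1, 3, 4, 9}  B7 = {1, 4, 5, 9}  B8 = {1, 5, 9, 13}  B9 = {5, 6, 9, 13}  B10 = {5, 6, 12, 13}  B11 = {2, 6, 12, 13}  B12 = {0, 2, 6, 12}
Tree: B1–B2, B2–B3, B3–B4, B4–B5, B5–B6, B6–B7, B7–B8, B8–B9, B9–B10, B10–B11, B11–B12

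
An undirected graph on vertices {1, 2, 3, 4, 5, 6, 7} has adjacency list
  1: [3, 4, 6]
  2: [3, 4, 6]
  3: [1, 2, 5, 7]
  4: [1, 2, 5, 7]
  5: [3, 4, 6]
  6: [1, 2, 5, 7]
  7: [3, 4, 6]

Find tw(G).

A width-3 tree decomposition is:
Bags: B1 = {2, 3, 4, 6}  B2 = {3, 4, 5, 6}  B3 = {3, 4, 6, 7}  B4 = {1, 3, 4, 6}
Tree: B1–B2, B2–B3, B3–B4
Every bag has size at most 4, so the width is 4 − 1 = 3 and tw(G) ≤ 3. For the lower bound: the 4 vertex sets {2,6}, {4,5}, {3}, {7} are disjoint, each induces a connected subgraph, and every pair is joined by at least one edge of G. Contracting each set to a single vertex therefore yields K_{4} as a minor, and since treewidth is minor-monotone, tw(G) ≥ tw(K_{4}) = 3. Combining the bounds, tw(G) = 3.

3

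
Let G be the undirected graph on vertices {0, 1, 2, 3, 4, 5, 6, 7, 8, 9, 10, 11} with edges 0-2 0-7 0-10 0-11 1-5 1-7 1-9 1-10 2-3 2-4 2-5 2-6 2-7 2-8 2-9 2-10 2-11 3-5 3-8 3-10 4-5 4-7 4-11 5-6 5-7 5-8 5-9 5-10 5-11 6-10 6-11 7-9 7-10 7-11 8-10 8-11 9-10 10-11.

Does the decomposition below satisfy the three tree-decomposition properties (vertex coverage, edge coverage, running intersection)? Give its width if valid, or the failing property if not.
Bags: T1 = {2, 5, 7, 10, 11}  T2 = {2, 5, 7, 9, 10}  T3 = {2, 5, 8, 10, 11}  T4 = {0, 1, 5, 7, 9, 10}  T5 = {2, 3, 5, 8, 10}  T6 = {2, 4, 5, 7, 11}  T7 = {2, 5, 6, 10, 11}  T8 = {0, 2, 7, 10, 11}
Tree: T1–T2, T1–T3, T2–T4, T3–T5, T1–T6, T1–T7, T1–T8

No — bags containing vertex 0 are not connected in the tree.

A tree decomposition must satisfy three properties: every vertex lies in some bag; for every edge, both endpoints lie together in some bag; and for every vertex, the bags containing it form a connected subtree. Here bags containing vertex 0 are not connected in the tree, so the decomposition is invalid.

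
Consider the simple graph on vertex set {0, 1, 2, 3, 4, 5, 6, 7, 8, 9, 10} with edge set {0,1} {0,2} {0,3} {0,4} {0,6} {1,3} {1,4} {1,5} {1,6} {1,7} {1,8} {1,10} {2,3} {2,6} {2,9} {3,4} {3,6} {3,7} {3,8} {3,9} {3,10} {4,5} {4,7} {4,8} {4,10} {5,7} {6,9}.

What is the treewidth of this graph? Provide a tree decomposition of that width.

The largest bag has 4 vertices, giving width 3; this decomposition certifies tw(G) ≤ 3. For the lower bound, the 4 vertices {0, 1, 3, 4} are pairwise adjacent, and any tree decomposition puts a clique entirely inside one bag — forcing width ≥ 3. Combining the bounds, tw(G) = 3.

Treewidth 3.
One optimal decomposition is:
Bags: B1 = {1, 3, 4, 7}  B2 = {0, 1, 3, 4}  B3 = {1, 4, 5, 7}  B4 = {0, 1, 3, 6}  B5 = {0, 2, 3, 6}  B6 = {2, 3, 6, 9}  B7 = {1, 3, 4, 10}  B8 = {1, 3, 4, 8}
Tree: B1–B2, B1–B3, B2–B4, B4–B5, B5–B6, B2–B7, B2–B8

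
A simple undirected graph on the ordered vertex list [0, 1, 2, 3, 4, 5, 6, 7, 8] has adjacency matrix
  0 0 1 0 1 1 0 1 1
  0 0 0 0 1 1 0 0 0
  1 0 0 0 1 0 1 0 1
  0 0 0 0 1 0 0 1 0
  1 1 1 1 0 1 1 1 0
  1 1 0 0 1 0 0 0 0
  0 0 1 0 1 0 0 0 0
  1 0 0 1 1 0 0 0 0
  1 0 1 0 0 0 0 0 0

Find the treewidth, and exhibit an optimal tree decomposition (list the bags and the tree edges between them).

Treewidth 2.
Bags: B1 = {2, 4, 6}  B2 = {0, 2, 4}  B3 = {0, 4, 5}  B4 = {0, 2, 8}  B5 = {0, 4, 7}  B6 = {3, 4, 7}  B7 = {1, 4, 5}
Tree: B1–B2, B2–B3, B2–B4, B2–B5, B5–B6, B3–B7

The largest bag has 3 vertices, giving width 2; this decomposition certifies tw(G) ≤ 2. Conversely, {0, 2, 8} is a clique of size 3, and the vertices of any clique must share a bag in every tree decomposition; so some bag has ≥ 3 vertices and tw(G) ≥ 2. Combining the bounds, tw(G) = 2.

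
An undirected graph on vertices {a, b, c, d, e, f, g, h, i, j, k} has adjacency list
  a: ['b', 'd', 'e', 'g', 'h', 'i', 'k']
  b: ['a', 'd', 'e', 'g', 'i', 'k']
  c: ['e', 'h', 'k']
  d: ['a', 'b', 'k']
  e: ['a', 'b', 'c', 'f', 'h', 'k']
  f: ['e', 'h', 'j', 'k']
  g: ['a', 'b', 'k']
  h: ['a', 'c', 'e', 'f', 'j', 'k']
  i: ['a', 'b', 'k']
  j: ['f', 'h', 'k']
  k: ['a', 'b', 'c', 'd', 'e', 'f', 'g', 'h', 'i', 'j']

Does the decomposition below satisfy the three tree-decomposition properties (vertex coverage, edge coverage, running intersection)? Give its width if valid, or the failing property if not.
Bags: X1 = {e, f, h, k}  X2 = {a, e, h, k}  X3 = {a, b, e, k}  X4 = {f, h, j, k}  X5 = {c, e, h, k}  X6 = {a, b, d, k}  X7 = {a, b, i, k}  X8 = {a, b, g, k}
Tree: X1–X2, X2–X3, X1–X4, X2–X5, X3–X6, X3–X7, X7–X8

Yes; width 3.

Vertex coverage: the bags together contain {a, b, c, d, e, f, g, h, i, j, k}, the full vertex set. Edge coverage: each edge of G has both endpoints in at least one bag. Running intersection: for every vertex, the bags containing it form a connected subtree. All three properties hold, so this is a valid tree decomposition of width max|bag| − 1 = 3, and hence tw(G) ≤ 3.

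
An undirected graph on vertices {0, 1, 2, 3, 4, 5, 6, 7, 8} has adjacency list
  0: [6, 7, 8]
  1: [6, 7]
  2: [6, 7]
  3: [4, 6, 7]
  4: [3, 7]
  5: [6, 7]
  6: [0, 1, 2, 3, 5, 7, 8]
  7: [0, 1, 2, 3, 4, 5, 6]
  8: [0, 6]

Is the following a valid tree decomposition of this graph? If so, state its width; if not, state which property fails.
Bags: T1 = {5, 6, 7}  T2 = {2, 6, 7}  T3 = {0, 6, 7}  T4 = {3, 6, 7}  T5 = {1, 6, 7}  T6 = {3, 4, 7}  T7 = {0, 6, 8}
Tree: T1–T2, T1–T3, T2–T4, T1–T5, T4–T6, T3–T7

Yes; width 2.

Every vertex of G appears in some bag (union = {0, 1, 2, 3, 4, 5, 6, 7, 8}); every edge is covered by a bag; and for each vertex v the set of bags containing v is connected in the bag tree. The decomposition is therefore valid. The largest bag has 3 vertices, so the width is 2.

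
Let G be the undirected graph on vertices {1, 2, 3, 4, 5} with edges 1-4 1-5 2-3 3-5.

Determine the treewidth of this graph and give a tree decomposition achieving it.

The largest bag has 2 vertices, giving width 1; this decomposition certifies tw(G) ≤ 1. Any graph with an edge has treewidth ≥ 1, and G has the edge 2–3. The upper and lower bounds meet at 1, so that is the treewidth.

Treewidth 1.
Bags: B1 = {2, 3}  B2 = {3, 5}  B3 = {1, 5}  B4 = {1, 4}
Tree: B1–B2, B2–B3, B3–B4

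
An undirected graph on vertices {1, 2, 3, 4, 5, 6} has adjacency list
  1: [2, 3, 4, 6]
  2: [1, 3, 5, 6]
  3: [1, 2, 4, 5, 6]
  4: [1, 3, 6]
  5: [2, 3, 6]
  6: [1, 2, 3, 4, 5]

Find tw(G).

3

A width-3 tree decomposition is:
Bags: B1 = {1, 2, 3, 6}  B2 = {1, 3, 4, 6}  B3 = {2, 3, 5, 6}
Tree: B1–B2, B1–B3
Every bag has size at most 4, so the width is 4 − 1 = 3 and tw(G) ≤ 3. For the lower bound, the 4 vertices {1, 2, 3, 6} are pairwise adjacent, and any tree decomposition puts a clique entirely inside one bag — forcing width ≥ 3. Hence tw(G) = 3 exactly.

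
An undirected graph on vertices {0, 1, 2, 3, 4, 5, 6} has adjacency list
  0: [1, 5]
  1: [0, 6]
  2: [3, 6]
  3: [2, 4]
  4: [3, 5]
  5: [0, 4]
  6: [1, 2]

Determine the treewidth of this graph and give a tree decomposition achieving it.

Treewidth 2.
Bags: B1 = {2, 3, 6}  B2 = {3, 4, 6}  B3 = {4, 5, 6}  B4 = {0, 5, 6}  B5 = {0, 1, 6}
Tree: B1–B2, B2–B3, B3–B4, B4–B5

Every bag has size at most 3, so the width is 3 − 1 = 2 and tw(G) ≤ 2. For the lower bound, G contains the cycle 6–2–3–4–5–0–1–6, so G is not a forest; only forests have treewidth ≤ 1, hence tw(G) ≥ 2. Combining the bounds, tw(G) = 2.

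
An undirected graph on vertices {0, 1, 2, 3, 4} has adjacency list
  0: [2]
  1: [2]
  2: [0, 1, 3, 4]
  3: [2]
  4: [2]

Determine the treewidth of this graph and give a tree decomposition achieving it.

Every bag has size at most 2, so the width is 2 − 1 = 1 and tw(G) ≤ 1. Any graph with an edge has treewidth ≥ 1, and G has the edge 2–1. Combining the bounds, tw(G) = 1.

Treewidth 1.
One optimal decomposition is:
Bags: B1 = {1, 2}  B2 = {0, 2}  B3 = {2, 4}  B4 = {2, 3}
Tree: B1–B2, B2–B3, B3–B4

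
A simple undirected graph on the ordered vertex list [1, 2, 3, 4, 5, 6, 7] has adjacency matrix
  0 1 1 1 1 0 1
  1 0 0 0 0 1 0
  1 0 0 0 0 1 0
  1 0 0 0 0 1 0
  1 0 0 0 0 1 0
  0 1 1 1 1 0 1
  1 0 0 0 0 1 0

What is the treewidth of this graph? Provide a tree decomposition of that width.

The largest bag has 3 vertices, giving width 2; this decomposition certifies tw(G) ≤ 2. For the lower bound, G contains the cycle 6–2–1–4–6, so G is not a forest; only forests have treewidth ≤ 1, hence tw(G) ≥ 2. The upper and lower bounds meet at 2, so that is the treewidth.

Treewidth 2.
One optimal decomposition is:
Bags: B1 = {1, 2, 6}  B2 = {1, 4, 6}  B3 = {1, 3, 6}  B4 = {1, 6, 7}  B5 = {1, 5, 6}
Tree: B1–B2, B2–B3, B3–B4, B4–B5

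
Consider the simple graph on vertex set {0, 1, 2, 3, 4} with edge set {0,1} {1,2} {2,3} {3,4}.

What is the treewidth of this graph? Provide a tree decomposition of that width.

Treewidth 1.
One such decomposition:
Bags: B1 = {0, 1}  B2 = {1, 2}  B3 = {2, 3}  B4 = {3, 4}
Tree: B1–B2, B2–B3, B3–B4

The largest bag has 2 vertices, giving width 1; this decomposition certifies tw(G) ≤ 1. G has an edge, so its treewidth is at least 1. Combining the bounds, tw(G) = 1.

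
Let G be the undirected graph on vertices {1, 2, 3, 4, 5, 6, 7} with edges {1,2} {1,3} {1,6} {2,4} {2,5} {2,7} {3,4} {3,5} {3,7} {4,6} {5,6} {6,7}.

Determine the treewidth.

A width-3 tree decomposition is:
Bags: B1 = {2, 3, 6, 7}  B2 = {2, 3, 5, 6}  B3 = {1, 2, 3, 6}  B4 = {2, 3, 4, 6}
Tree: B1–B2, B2–B3, B3–B4
The largest bag has 4 vertices, giving width 3; this decomposition certifies tw(G) ≤ 3. For the lower bound: the 4 vertex sets {2,7}, {5,6}, {3}, {1} are disjoint, each induces a connected subgraph, and every pair is joined by at least one edge of G. Contracting each set to a single vertex therefore yields K_{4} as a minor, and since treewidth is minor-monotone, tw(G) ≥ tw(K_{4}) = 3. Therefore the treewidth is 3.

3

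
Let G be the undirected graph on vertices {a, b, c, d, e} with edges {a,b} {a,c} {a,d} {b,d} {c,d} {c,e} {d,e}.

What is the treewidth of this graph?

2

A width-2 tree decomposition is:
Bags: B1 = {a, c, d}  B2 = {a, b, d}  B3 = {c, d, e}
Tree: B1–B2, B1–B3
Every bag has size at most 3, so the width is 3 − 1 = 2 and tw(G) ≤ 2. On the other hand G contains the 3-clique {c, d, e}. A clique must lie in a single bag of any decomposition, so no decomposition can have width below 2. Hence tw(G) = 2 exactly.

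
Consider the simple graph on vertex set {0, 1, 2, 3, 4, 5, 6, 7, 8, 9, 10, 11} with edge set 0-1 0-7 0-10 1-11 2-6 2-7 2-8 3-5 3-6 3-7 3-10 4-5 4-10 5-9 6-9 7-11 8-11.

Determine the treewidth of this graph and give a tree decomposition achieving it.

The largest bag has 4 vertices, giving width 3; this decomposition certifies tw(G) ≤ 3. For the lower bound: the 4 vertex sets {1,8,11}, {0}, {7}, {2,3,6,10} are disjoint, each induces a connected subgraph, and every pair is joined by at least one edge of G. Contracting each set to a single vertex therefore yields K_{4} as a minor, and since treewidth is minor-monotone, tw(G) ≥ tw(K_{4}) = 3. Therefore the treewidth is 3.

Treewidth 3.
One optimal decomposition is:
Bags: B1 = {0, 1, 8, 11}  B2 = {0, 7, 8, 11}  B3 = {0, 2, 7, 8}  B4 = {0, 2, 7, 10}  B5 = {2, 3, 7, 10}  B6 = {2, 3, 6, 10}  B7 = {3, 4, 6, 10}  B8 = {3, 4, 5, 6}  B9 = {4, 5, 6, 9}
Tree: B1–B2, B2–B3, B3–B4, B4–B5, B5–B6, B6–B7, B7–B8, B8–B9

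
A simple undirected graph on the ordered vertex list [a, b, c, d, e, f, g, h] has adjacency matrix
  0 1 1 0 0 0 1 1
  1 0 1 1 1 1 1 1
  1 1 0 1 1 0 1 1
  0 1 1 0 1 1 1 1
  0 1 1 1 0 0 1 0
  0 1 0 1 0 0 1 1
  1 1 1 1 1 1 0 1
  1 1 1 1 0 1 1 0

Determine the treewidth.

4

A width-4 tree decomposition is:
Bags: B1 = {b, d, f, g, h}  B2 = {b, c, d, g, h}  B3 = {a, b, c, g, h}  B4 = {b, c, d, e, g}
Tree: B1–B2, B2–B3, B2–B4
The largest bag has 5 vertices, giving width 4; this decomposition certifies tw(G) ≤ 4. Conversely, {b, c, d, e, g} is a clique of size 5, and the vertices of any clique must share a bag in every tree decomposition; so some bag has ≥ 5 vertices and tw(G) ≥ 4. Hence tw(G) = 4 exactly.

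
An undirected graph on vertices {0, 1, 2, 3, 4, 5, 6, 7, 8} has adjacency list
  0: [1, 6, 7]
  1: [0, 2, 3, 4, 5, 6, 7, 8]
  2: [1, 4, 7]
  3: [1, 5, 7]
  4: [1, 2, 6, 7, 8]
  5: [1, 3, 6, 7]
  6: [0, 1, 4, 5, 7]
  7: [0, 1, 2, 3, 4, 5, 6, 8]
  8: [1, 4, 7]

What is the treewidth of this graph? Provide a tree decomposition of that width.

Treewidth 3.
Bags: B1 = {1, 4, 6, 7}  B2 = {1, 2, 4, 7}  B3 = {1, 5, 6, 7}  B4 = {0, 1, 6, 7}  B5 = {1, 3, 5, 7}  B6 = {1, 4, 7, 8}
Tree: B1–B2, B1–B3, B3–B4, B3–B5, B2–B6

Every bag has size at most 4, so the width is 4 − 1 = 3 and tw(G) ≤ 3. On the other hand G contains the 4-clique {0, 1, 6, 7}. A clique must lie in a single bag of any decomposition, so no decomposition can have width below 3. Hence tw(G) = 3 exactly.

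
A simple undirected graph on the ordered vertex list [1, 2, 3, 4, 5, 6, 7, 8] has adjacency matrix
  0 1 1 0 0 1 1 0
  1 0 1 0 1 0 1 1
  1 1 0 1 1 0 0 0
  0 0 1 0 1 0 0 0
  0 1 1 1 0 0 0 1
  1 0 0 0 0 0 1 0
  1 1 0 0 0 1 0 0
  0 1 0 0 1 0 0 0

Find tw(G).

2

A width-2 tree decomposition is:
Bags: B1 = {1, 2, 7}  B2 = {1, 6, 7}  B3 = {1, 2, 3}  B4 = {2, 3, 5}  B5 = {3, 4, 5}  B6 = {2, 5, 8}
Tree: B1–B2, B1–B3, B3–B4, B4–B5, B4–B6
The largest bag has 3 vertices, giving width 2; this decomposition certifies tw(G) ≤ 2. For the lower bound, the 3 vertices {2, 5, 8} are pairwise adjacent, and any tree decomposition puts a clique entirely inside one bag — forcing width ≥ 2. The upper and lower bounds meet at 2, so that is the treewidth.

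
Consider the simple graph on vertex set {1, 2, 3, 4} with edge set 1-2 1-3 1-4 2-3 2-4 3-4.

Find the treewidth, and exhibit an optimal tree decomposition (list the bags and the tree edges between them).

With just one bag of size 4, the width is 4 − 1 = 3, so tw(G) ≤ 3. On the other hand G contains the 4-clique {1, 2, 3, 4}. A clique must lie in a single bag of any decomposition, so no decomposition can have width below 3. The upper and lower bounds meet at 3, so that is the treewidth.

Treewidth 3.
Bags: B1 = {1, 2, 3, 4}
Tree: (single bag)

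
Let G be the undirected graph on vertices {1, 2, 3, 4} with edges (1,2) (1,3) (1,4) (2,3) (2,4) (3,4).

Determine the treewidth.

3

A width-3 tree decomposition is:
Bags: B1 = {1, 2, 3, 4}
Tree: (single bag)
A single bag containing all 4 vertices is trivially a valid decomposition of width 3. For the lower bound, the 4 vertices {1, 2, 3, 4} are pairwise adjacent, and any tree decomposition puts a clique entirely inside one bag — forcing width ≥ 3. Therefore the treewidth is 3.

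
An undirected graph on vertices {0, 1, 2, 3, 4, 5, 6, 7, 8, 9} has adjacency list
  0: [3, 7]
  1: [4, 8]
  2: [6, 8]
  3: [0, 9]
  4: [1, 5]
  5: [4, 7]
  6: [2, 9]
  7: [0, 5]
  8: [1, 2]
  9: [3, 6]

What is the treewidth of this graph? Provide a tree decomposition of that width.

Each bag holds 3 vertices, so the decomposition has width 2, which upper-bounds the treewidth. For the lower bound, G contains the cycle 6–9–3–0–7–5–4–1–8–2–6, so G is not a forest; only forests have treewidth ≤ 1, hence tw(G) ≥ 2. Hence tw(G) = 2 exactly.

Treewidth 2.
One optimal decomposition is:
Bags: B1 = {3, 6, 9}  B2 = {0, 3, 6}  B3 = {0, 6, 7}  B4 = {5, 6, 7}  B5 = {4, 5, 6}  B6 = {1, 4, 6}  B7 = {1, 6, 8}  B8 = {2, 6, 8}
Tree: B1–B2, B2–B3, B3–B4, B4–B5, B5–B6, B6–B7, B7–B8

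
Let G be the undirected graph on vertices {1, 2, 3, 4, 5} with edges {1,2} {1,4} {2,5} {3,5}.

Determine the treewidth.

A width-1 tree decomposition is:
Bags: B1 = {3, 5}  B2 = {2, 5}  B3 = {1, 2}  B4 = {1, 4}
Tree: B1–B2, B2–B3, B3–B4
Every bag has size at most 2, so the width is 2 − 1 = 1 and tw(G) ≤ 1. Any graph with an edge has treewidth ≥ 1, and G has the edge 3–5. Hence tw(G) = 1 exactly.

1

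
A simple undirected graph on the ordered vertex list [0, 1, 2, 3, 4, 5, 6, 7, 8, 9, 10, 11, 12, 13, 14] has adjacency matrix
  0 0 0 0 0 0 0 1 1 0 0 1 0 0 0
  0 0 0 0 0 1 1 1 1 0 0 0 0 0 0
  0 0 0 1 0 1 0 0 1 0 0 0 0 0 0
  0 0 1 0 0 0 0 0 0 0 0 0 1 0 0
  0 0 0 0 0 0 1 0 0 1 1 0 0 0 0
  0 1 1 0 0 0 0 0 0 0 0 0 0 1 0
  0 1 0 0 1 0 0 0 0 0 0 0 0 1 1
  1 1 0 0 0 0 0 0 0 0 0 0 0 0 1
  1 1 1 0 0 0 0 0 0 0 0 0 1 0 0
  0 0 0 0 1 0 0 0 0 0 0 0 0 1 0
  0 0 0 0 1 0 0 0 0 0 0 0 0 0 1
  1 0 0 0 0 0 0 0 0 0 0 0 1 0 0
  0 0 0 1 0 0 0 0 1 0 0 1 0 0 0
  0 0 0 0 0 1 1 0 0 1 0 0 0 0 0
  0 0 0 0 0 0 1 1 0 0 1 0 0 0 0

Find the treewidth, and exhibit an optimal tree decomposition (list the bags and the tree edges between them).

Treewidth 3.
One optimal decomposition is:
Bags: B1 = {2, 3, 11, 12}  B2 = {2, 8, 11, 12}  B3 = {0, 2, 8, 11}  B4 = {0, 2, 5, 8}  B5 = {0, 1, 5, 8}  B6 = {0, 1, 5, 7}  B7 = {1, 5, 7, 13}  B8 = {1, 6, 7, 13}  B9 = {6, 7, 13, 14}  B10 = {6, 9, 13, 14}  B11 = {4, 6, 9, 14}  B12 = {4, 9, 10, 14}
Tree: B1–B2, B2–B3, B3–B4, B4–B5, B5–B6, B6–B7, B7–B8, B8–B9, B9–B10, B10–B11, B11–B12

The largest bag has 4 vertices, giving width 3; this decomposition certifies tw(G) ≤ 3. For the lower bound: the 4 vertex sets {3,11,12}, {2}, {8}, {0,1,5,7} are disjoint, each induces a connected subgraph, and every pair is joined by at least one edge of G. Contracting each set to a single vertex therefore yields K_{4} as a minor, and since treewidth is minor-monotone, tw(G) ≥ tw(K_{4}) = 3. Hence tw(G) = 3 exactly.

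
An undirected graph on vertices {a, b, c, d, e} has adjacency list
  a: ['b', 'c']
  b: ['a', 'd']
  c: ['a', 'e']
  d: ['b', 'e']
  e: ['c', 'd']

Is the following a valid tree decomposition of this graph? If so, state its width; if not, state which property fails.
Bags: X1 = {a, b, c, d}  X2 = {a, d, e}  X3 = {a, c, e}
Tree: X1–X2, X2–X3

A tree decomposition must satisfy three properties: every vertex lies in some bag; for every edge, both endpoints lie together in some bag; and for every vertex, the bags containing it form a connected subtree. Here bags containing vertex c are not connected in the tree, so the decomposition is invalid.

No — bags containing vertex c are not connected in the tree.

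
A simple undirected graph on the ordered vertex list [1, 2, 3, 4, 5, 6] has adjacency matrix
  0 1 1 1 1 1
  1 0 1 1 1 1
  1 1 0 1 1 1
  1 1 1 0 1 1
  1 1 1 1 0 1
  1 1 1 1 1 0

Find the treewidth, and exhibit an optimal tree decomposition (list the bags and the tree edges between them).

A single bag containing all 6 vertices is trivially a valid decomposition of width 5. Conversely, {1, 2, 3, 4, 5, 6} is a clique of size 6, and the vertices of any clique must share a bag in every tree decomposition; so some bag has ≥ 6 vertices and tw(G) ≥ 5. Therefore the treewidth is 5.

Treewidth 5.
One optimal decomposition is:
Bags: B1 = {1, 2, 3, 4, 5, 6}
Tree: (single bag)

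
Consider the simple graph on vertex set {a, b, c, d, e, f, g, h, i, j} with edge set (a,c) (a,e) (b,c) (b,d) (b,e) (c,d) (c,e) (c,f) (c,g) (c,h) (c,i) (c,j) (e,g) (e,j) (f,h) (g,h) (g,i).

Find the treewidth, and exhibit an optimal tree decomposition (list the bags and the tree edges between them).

Treewidth 2.
One such decomposition:
Bags: B1 = {b, c, e}  B2 = {c, e, g}  B3 = {a, c, e}  B4 = {c, g, i}  B5 = {c, e, j}  B6 = {c, g, h}  B7 = {c, f, h}  B8 = {b, c, d}
Tree: B1–B2, B2–B3, B2–B4, B3–B5, B2–B6, B6–B7, B1–B8

The largest bag has 3 vertices, giving width 2; this decomposition certifies tw(G) ≤ 2. For the lower bound, the 3 vertices {b, c, d} are pairwise adjacent, and any tree decomposition puts a clique entirely inside one bag — forcing width ≥ 2. The upper and lower bounds meet at 2, so that is the treewidth.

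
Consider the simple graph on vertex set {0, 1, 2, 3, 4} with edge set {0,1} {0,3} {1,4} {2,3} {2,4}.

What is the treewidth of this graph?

2

A width-2 tree decomposition is:
Bags: B1 = {0, 1, 3}  B2 = {1, 2, 3}  B3 = {1, 2, 4}
Tree: B1–B2, B2–B3
Each bag holds 3 vertices, so the decomposition has width 2, which upper-bounds the treewidth. For the lower bound, G contains the cycle 1–0–3–2–4–1, so G is not a forest; only forests have treewidth ≤ 1, hence tw(G) ≥ 2. Therefore the treewidth is 2.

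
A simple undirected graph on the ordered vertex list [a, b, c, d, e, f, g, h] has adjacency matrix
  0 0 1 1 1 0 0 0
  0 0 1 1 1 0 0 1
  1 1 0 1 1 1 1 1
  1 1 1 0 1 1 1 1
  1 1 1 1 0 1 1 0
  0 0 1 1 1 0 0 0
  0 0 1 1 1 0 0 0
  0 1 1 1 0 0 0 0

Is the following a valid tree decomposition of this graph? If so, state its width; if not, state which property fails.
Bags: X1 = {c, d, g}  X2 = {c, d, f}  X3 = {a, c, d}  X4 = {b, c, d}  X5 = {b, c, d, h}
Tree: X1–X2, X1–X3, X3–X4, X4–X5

A tree decomposition must satisfy three properties: every vertex lies in some bag; for every edge, both endpoints lie together in some bag; and for every vertex, the bags containing it form a connected subtree. Here vertex e appears in no bag, so the decomposition is invalid.

No — vertex e appears in no bag.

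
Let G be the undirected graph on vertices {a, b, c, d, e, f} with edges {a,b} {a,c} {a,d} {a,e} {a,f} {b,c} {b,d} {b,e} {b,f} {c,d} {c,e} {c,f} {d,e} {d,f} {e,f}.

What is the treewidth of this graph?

5

A width-5 tree decomposition is:
Bags: B1 = {a, b, c, d, e, f}
Tree: (single bag)
A single bag containing all 6 vertices is trivially a valid decomposition of width 5. On the other hand G contains the 6-clique {a, b, c, d, e, f}. A clique must lie in a single bag of any decomposition, so no decomposition can have width below 5. Hence tw(G) = 5 exactly.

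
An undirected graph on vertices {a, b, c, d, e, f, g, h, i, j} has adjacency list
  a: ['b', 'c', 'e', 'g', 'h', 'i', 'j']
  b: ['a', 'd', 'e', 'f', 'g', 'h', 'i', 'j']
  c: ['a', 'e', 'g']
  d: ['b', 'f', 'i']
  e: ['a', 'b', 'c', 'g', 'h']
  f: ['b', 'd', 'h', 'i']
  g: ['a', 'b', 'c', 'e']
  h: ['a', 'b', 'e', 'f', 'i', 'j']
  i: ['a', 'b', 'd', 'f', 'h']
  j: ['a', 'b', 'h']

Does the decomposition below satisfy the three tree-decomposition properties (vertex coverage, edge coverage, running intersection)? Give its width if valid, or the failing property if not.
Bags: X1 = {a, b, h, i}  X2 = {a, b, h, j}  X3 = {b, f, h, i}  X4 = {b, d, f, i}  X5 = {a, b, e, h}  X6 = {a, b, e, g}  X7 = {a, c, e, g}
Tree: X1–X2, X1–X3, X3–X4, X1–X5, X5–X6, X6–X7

Vertex coverage: the bags together contain {a, b, c, d, e, f, g, h, i, j}, the full vertex set. Edge coverage: each edge of G has both endpoints in at least one bag. Running intersection: for every vertex, the bags containing it form a connected subtree. All three properties hold, so this is a valid tree decomposition of width max|bag| − 1 = 3, and hence tw(G) ≤ 3.

Yes; width 3.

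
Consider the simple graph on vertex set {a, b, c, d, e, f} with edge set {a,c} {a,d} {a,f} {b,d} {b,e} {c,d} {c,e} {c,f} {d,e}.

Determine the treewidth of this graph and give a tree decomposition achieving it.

Treewidth 2.
Bags: B1 = {c, d, e}  B2 = {a, c, d}  B3 = {a, c, f}  B4 = {b, d, e}
Tree: B1–B2, B2–B3, B1–B4

Every bag has size at most 3, so the width is 3 − 1 = 2 and tw(G) ≤ 2. Conversely, {c, d, e} is a clique of size 3, and the vertices of any clique must share a bag in every tree decomposition; so some bag has ≥ 3 vertices and tw(G) ≥ 2. The upper and lower bounds meet at 2, so that is the treewidth.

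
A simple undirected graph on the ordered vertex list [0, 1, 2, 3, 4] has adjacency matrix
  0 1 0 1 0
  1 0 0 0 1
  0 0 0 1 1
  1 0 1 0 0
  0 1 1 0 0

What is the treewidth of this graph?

2

A width-2 tree decomposition is:
Bags: B1 = {1, 2, 4}  B2 = {1, 2, 3}  B3 = {0, 1, 3}
Tree: B1–B2, B2–B3
Each bag holds 3 vertices, so the decomposition has width 2, which upper-bounds the treewidth. The edges 1–4–2–3–0–1 form a cycle, so G is not a tree and its treewidth is at least 2. Hence tw(G) = 2 exactly.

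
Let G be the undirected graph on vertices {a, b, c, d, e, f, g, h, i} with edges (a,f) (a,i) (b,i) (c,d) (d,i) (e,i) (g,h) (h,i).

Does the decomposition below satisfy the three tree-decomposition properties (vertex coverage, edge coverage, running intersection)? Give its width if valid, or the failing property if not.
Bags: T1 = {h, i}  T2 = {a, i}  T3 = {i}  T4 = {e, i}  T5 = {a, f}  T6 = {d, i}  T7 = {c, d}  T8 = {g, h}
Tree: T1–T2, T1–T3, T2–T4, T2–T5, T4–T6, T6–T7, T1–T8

A tree decomposition must satisfy three properties: every vertex lies in some bag; for every edge, both endpoints lie together in some bag; and for every vertex, the bags containing it form a connected subtree. Here vertex b appears in no bag, so the decomposition is invalid.

No — vertex b appears in no bag.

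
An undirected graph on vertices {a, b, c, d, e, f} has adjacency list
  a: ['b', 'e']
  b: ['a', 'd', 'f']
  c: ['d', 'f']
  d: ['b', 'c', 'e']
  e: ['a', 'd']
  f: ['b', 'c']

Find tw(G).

2

A width-2 tree decomposition is:
Bags: B1 = {c, d, f}  B2 = {b, d, f}  B3 = {b, d, e}  B4 = {a, b, e}
Tree: B1–B2, B2–B3, B3–B4
Each bag holds 3 vertices, so the decomposition has width 2, which upper-bounds the treewidth. For the lower bound, G contains the cycle c–f–b–d–c, so G is not a forest; only forests have treewidth ≤ 1, hence tw(G) ≥ 2. Therefore the treewidth is 2.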